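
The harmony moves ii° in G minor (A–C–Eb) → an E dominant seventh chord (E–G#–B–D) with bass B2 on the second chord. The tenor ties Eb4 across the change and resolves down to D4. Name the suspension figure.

At the second chord the bass is B2. The suspended Eb4 lies a fourth above the bass; after resolving down by step to D4, the interval above the bass becomes a third.
Suspension figures are named by those two intervals: 4–3.

4–3 suspension.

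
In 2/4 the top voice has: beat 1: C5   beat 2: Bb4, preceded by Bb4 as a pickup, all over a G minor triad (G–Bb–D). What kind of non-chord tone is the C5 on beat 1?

Upper neighbor tone.

The harmony at that moment is G minor triad (G, Bb, D); C5 is not a chord tone.
It is approached by step up from Bb4 and left by step down to Bb4.
Step away and step back to the same note — a neighbor tone (upper neighbor).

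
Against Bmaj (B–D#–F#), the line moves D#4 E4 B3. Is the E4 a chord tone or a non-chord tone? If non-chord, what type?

The harmony at that moment is B major triad (B, D#, F#); E4 is not a chord tone.
It is approached by step up from D#4 and left by leap down to B3.
Step in, leap out — an escape tone.

Non-chord tone — an escape tone.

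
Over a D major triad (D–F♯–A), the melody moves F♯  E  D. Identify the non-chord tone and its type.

The harmony at that moment is D major triad (D, F♯, A); E is not a chord tone.
It is approached by step down from F♯ and left by step down to D.
Step in, step out in the same direction — a passing tone.

E is a passing tone.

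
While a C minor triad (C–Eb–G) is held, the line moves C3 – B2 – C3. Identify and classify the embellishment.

B2 is a neighbor tone.

The harmony at that moment is C minor triad (C, Eb, G); B2 is not a chord tone.
It is approached by step down from C3 and left by step up to C3.
Step away and step back to the same note — a neighbor tone (lower neighbor).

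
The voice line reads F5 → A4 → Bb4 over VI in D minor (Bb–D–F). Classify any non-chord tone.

A4 is an appoggiatura.

The harmony at that moment is Bb major triad (Bb, D, F); A4 is not a chord tone.
It is approached by leap down from F5 and left by step up to Bb4.
Leap in, step out — an appoggiatura.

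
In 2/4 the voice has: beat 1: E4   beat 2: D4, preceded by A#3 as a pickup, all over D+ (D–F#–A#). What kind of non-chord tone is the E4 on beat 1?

Appoggiatura.

The harmony at that moment is D augmented triad (D, F#, A#); E4 is not a chord tone.
It is approached by leap up from A#3 and left by step down to D4.
Leap in, step out, metrically accented — an appoggiatura.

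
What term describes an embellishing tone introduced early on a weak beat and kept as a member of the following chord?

Anticipation.

Approach: ahead of the chord change (typically by step), so it is dissonant against the current harmony. Departure: none — the same pitch is restated or held and is a chord tone of the new harmony.
Dissonant first, consonant once the harmony catches up: the note simply arrives early — an anticipation. (The reverse timing, consonant first and dissonant after the change, would be a suspension or retardation.)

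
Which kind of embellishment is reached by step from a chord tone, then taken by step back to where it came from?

Approach: by step. Departure: by step in the opposite direction, back to the starting pitch.
Stepwise on both sides but reversing to return to the same chord tone — a neighbor tone. (Had it continued onward in the same direction it would be a passing tone instead.)

Neighbor tone.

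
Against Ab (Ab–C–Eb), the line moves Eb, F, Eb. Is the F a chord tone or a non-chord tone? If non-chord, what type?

Non-chord tone — a neighbor tone.

The harmony at that moment is Ab major triad (Ab, C, Eb); F is not a chord tone.
It is approached by step up from Eb and left by step down to Eb.
Step away and step back to the same note — a neighbor tone (upper neighbor).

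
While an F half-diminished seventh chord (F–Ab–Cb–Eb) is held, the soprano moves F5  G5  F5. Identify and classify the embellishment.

G5 is a neighbor tone.

The harmony at that moment is F half-diminished seventh chord (F, Ab, Cb, Eb); G5 is not a chord tone.
It is approached by step up from F5 and left by step down to F5.
Step away and step back to the same note — a neighbor tone (upper neighbor).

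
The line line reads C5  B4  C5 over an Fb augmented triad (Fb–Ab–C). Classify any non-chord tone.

B4 is a neighbor tone.

The harmony at that moment is Fb augmented triad (Fb, Ab, C); B4 is not a chord tone.
It is approached by step down from C5 and left by step up to C5.
Step away and step back to the same note — a neighbor tone (lower neighbor).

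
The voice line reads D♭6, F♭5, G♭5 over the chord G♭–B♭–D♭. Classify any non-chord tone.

F♭5 is an appoggiatura.

The harmony at that moment is G♭ major triad (G♭, B♭, D♭); F♭5 is not a chord tone.
It is approached by leap down from D♭6 and left by step up to G♭5.
Leap in, step out — an appoggiatura.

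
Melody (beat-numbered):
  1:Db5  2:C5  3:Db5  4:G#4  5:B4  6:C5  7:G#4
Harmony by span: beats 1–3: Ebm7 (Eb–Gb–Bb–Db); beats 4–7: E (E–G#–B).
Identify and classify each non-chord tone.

The harmony at that moment is Eb minor seventh chord (Eb, Gb, Bb, Db); C5 is not a chord tone.
It is approached by step down from Db5 and left by step up to Db5.
Step away and step back to the same note — a neighbor tone (lower neighbor).
The harmony at that moment is E major triad (E, G#, B); C5 is not a chord tone.
It is approached by step up from B4 and left by leap down to G#4.
Step in, leap out — an escape tone.

C5 (beat 2) — neighbor tone; C5 (beat 6) — escape tone.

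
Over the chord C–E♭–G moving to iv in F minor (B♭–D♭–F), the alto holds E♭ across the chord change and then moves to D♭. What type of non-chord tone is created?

E♭ is a suspension.

The harmony at that moment is B♭ minor triad (B♭, D♭, F); E♭ is not a chord tone.
It is held over (the same pitch as the preceding E♭) and left by step down to D♭.
Held over from the previous chord and resolving down by step — a suspension.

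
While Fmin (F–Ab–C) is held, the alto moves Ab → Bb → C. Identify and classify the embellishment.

Bb is a passing tone.

The harmony at that moment is F minor triad (F, Ab, C); Bb is not a chord tone.
It is approached by step up from Ab and left by step up to C.
Step in, step out in the same direction — a passing tone.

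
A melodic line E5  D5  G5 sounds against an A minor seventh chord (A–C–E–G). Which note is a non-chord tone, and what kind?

D5 is an escape tone.

The harmony at that moment is A minor seventh chord (A, C, E, G); D5 is not a chord tone.
It is approached by step down from E5 and left by leap up to G5.
Step in, leap out — an escape tone.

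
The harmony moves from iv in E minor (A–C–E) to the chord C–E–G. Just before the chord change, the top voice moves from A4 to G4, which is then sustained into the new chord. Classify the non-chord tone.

G4 is an anticipation.

The harmony at that moment is A minor triad (A, C, E); G4 is not a chord tone.
It is approached by step down from A4 and then sustained as the same pitch into the next harmony.
Arriving early and becoming a chord tone when the harmony changes — an anticipation.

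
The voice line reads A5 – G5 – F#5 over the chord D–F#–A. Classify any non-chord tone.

The harmony at that moment is D major triad (D, F#, A); G5 is not a chord tone.
It is approached by step down from A5 and left by step down to F#5.
Step in, step out in the same direction — a passing tone.

G5 is a passing tone.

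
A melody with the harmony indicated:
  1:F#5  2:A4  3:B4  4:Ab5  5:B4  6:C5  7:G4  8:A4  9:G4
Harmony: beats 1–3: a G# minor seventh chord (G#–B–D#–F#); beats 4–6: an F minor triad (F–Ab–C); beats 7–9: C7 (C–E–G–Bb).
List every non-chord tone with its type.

A4 (beat 2) — appoggiatura; B4 (beat 5) — appoggiatura; A4 (beat 8) — neighbor tone.

The harmony at that moment is G# minor seventh chord (G#, B, D#, F#); A4 is not a chord tone.
It is approached by leap down from F#5 and left by step up to B4.
Leap in, step out — an appoggiatura.
The harmony at that moment is F minor triad (F, Ab, C); B4 is not a chord tone.
It is approached by leap down from Ab5 and left by step up to C5.
Leap in, step out — an appoggiatura.
The harmony at that moment is C dominant seventh chord (C, E, G, Bb); A4 is not a chord tone.
It is approached by step up from G4 and left by step down to G4.
Step away and step back to the same note — a neighbor tone (upper neighbor).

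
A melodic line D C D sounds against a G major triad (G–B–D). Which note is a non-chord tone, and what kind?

The harmony at that moment is G major triad (G, B, D); C is not a chord tone.
It is approached by step down from D and left by step up to D.
Step away and step back to the same note — a neighbor tone (lower neighbor).

C is a neighbor tone.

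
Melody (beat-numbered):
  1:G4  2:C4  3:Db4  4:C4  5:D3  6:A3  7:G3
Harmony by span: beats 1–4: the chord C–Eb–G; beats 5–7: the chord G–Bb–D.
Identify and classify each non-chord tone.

The harmony at that moment is C minor triad (C, Eb, G); Db4 is not a chord tone.
It is approached by step up from C4 and left by step down to C4.
Step away and step back to the same note — a neighbor tone (upper neighbor).
The harmony at that moment is G minor triad (G, Bb, D); A3 is not a chord tone.
It is approached by leap up from D3 and left by step down to G3.
Leap in, step out — an appoggiatura.

Db4 (beat 3) — neighbor tone; A3 (beat 6) — appoggiatura.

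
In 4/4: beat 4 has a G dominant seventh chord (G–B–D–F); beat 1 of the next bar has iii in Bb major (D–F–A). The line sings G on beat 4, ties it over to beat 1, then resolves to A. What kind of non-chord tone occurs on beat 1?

Retardation.

The harmony at that moment is D minor triad (D, F, A); G is not a chord tone.
It is held over (the same pitch as the preceding G) and left by step up to A.
Held over from the previous chord and resolving up by step — a retardation.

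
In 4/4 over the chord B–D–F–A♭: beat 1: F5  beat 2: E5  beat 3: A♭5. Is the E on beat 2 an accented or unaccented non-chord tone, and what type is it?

Unaccented escape tone.

The harmony at that moment is B diminished seventh chord (B, D, F, A♭); E5 is not a chord tone.
It is approached by step down from F5 and left by leap up to A♭5.
Step in, leap out — an escape tone.
It falls on a weak beat, so it is unaccented.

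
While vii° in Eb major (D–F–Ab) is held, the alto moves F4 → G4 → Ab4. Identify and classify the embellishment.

The harmony at that moment is D diminished triad (D, F, Ab); G4 is not a chord tone.
It is approached by step up from F4 and left by step up to Ab4.
Step in, step out in the same direction — a passing tone.

G4 is a passing tone.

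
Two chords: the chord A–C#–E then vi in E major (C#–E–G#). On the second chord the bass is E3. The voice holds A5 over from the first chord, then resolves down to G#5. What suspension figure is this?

At the second chord the bass is E3. The suspended A5 lies a fourth above the bass; after resolving down by step to G#5, the interval above the bass becomes a third.
Suspension figures are named by those two intervals: 4–3.

4–3 suspension.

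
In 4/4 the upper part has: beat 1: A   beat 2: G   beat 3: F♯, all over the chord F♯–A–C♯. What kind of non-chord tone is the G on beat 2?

Passing tone.

The harmony at that moment is F♯ minor triad (F♯, A, C♯); G is not a chord tone.
It is approached by step down from A and left by step down to F♯.
Step in, step out in the same direction — a passing tone.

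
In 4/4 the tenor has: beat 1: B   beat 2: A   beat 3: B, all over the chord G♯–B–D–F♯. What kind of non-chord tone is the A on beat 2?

Lower neighbor tone.

The harmony at that moment is G♯ half-diminished seventh chord (G♯, B, D, F♯); A is not a chord tone.
It is approached by step down from B and left by step up to B.
Step away and step back to the same note — a neighbor tone (lower neighbor).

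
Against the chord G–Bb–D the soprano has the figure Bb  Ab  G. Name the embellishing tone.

The harmony at that moment is G minor triad (G, Bb, D); Ab is not a chord tone.
It is approached by step down from Bb and left by step down to G.
Step in, step out in the same direction — a passing tone.

Ab is a passing tone.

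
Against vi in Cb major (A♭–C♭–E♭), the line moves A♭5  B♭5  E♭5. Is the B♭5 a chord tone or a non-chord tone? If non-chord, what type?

Non-chord tone — an escape tone.

The harmony at that moment is A♭ minor triad (A♭, C♭, E♭); B♭5 is not a chord tone.
It is approached by step up from A♭5 and left by leap down to E♭5.
Step in, leap out — an escape tone.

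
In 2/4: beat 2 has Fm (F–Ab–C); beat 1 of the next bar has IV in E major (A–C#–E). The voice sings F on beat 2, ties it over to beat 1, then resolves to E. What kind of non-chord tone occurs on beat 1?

Suspension.

The harmony at that moment is A major triad (A, C#, E); F is not a chord tone.
It is held over (the same pitch as the preceding F) and left by step down to E.
Held over from the previous chord and resolving down by step — a suspension.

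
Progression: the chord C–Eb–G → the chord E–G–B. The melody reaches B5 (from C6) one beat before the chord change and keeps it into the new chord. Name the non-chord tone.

B5 is an anticipation.

The harmony at that moment is C minor triad (C, Eb, G); B5 is not a chord tone.
It is approached by step down from C6 and then sustained as the same pitch into the next harmony.
Arriving early and becoming a chord tone when the harmony changes — an anticipation.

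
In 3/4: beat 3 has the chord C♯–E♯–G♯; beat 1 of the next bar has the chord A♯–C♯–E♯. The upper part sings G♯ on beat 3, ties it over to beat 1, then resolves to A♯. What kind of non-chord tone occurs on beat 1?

Retardation.

The harmony at that moment is A♯ minor triad (A♯, C♯, E♯); G♯ is not a chord tone.
It is held over (the same pitch as the preceding G♯) and left by step up to A♯.
Held over from the previous chord and resolving up by step — a retardation.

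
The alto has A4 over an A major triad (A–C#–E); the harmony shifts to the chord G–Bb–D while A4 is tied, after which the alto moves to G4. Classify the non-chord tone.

The harmony at that moment is G minor triad (G, Bb, D); A4 is not a chord tone.
It is held over (the same pitch as the preceding A4) and left by step down to G4.
Held over from the previous chord and resolving down by step — a suspension.

A4 is a suspension.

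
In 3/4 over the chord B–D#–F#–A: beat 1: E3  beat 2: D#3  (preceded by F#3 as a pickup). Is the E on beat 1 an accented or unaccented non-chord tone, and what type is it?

Accented passing tone.

The harmony at that moment is B dominant seventh chord (B, D#, F#, A); E3 is not a chord tone.
It is approached by step down from F#3 and left by step down to D#3.
Step in, step out in the same direction — a passing tone.
It falls on the downbeat, so it is accented.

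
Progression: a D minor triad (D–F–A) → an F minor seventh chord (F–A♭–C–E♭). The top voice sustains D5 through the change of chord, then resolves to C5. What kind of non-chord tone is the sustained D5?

The harmony at that moment is F minor seventh chord (F, A♭, C, E♭); D5 is not a chord tone.
It is held over (the same pitch as the preceding D5) and left by step down to C5.
Held over from the previous chord and resolving down by step — a suspension.

D5 is a suspension.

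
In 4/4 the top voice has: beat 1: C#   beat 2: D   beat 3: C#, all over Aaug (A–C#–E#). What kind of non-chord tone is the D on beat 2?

The harmony at that moment is A augmented triad (A, C#, E#); D is not a chord tone.
It is approached by step up from C# and left by step down to C#.
Step away and step back to the same note — a neighbor tone (upper neighbor).

Upper neighbor tone.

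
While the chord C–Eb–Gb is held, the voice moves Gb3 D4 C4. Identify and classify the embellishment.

The harmony at that moment is C diminished triad (C, Eb, Gb); D4 is not a chord tone.
It is approached by leap up from Gb3 and left by step down to C4.
Leap in, step out — an appoggiatura.

D4 is an appoggiatura.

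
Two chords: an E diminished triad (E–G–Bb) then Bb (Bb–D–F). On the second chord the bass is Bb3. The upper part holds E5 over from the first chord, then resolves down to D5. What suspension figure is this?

At the second chord the bass is Bb3. The suspended E5 lies a fourth above the bass; after resolving down by step to D5, the interval above the bass becomes a third.
Suspension figures are named by those two intervals: 4–3.

4–3 suspension.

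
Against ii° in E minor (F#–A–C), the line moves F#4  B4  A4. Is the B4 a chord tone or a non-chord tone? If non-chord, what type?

Non-chord tone — an appoggiatura.

The harmony at that moment is F# diminished triad (F#, A, C); B4 is not a chord tone.
It is approached by leap up from F#4 and left by step down to A4.
Leap in, step out — an appoggiatura.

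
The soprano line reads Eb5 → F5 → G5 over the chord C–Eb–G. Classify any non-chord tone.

F5 is a passing tone.

The harmony at that moment is C minor triad (C, Eb, G); F5 is not a chord tone.
It is approached by step up from Eb5 and left by step up to G5.
Step in, step out in the same direction — a passing tone.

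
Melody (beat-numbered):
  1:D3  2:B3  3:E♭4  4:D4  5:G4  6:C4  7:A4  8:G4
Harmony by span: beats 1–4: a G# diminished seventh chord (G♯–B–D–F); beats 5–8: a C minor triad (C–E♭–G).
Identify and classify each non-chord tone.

E♭4 (beat 3) — appoggiatura; A4 (beat 7) — appoggiatura.

The harmony at that moment is G♯ diminished seventh chord (G♯, B, D, F); E♭4 is not a chord tone.
It is approached by leap up from B3 and left by step down to D4.
Leap in, step out — an appoggiatura.
The harmony at that moment is C minor triad (C, E♭, G); A4 is not a chord tone.
It is approached by leap up from C4 and left by step down to G4.
Leap in, step out — an appoggiatura.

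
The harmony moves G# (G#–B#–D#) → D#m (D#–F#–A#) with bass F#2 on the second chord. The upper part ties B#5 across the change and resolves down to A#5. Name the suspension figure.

At the second chord the bass is F#2. The suspended B#5 lies a fourth above the bass; after resolving down by step to A#5, the interval above the bass becomes a third.
Suspension figures are named by those two intervals: 4–3.

4–3 suspension.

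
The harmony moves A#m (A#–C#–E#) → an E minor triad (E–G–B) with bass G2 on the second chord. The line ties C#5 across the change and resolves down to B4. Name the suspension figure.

4–3 suspension.

At the second chord the bass is G2. The suspended C#5 lies a fourth above the bass; after resolving down by step to B4, the interval above the bass becomes a third.
Suspension figures are named by those two intervals: 4–3.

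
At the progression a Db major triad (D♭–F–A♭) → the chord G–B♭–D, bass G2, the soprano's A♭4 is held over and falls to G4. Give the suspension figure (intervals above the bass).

At the second chord the bass is G2. The suspended A♭4 lies a ninth above the bass; after resolving down by step to G4, the interval above the bass becomes an octave.
Suspension figures are named by those two intervals: 9–8.

9–8 suspension.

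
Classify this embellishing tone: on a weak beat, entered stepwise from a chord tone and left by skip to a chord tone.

Escape tone.

Approach: by step. Departure: by leap. Metric position: weak.
Step in, leap out, from a weak position — an escape tone (échappée). (It is the mirror image of the appoggiatura, which leaps in and steps out on a strong beat.)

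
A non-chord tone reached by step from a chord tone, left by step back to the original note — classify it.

Approach: by step. Departure: by step in the opposite direction, back to the starting pitch.
Stepwise on both sides but reversing to return to the same chord tone — a neighbor tone. (Had it continued onward in the same direction it would be a passing tone instead.)

Neighbor tone.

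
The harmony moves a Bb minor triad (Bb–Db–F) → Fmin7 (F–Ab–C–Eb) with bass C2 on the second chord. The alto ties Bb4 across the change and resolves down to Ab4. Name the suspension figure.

At the second chord the bass is C2. The suspended Bb4 lies a seventh above the bass; after resolving down by step to Ab4, the interval above the bass becomes a sixth.
Suspension figures are named by those two intervals: 7–6.

7–6 suspension.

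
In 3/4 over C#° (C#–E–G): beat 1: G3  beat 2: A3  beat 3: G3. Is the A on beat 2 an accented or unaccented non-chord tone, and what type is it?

The harmony at that moment is C# diminished triad (C#, E, G); A3 is not a chord tone.
It is approached by step up from G3 and left by step down to G3.
Step away and step back to the same note — a neighbor tone (upper neighbor).
It falls on a weak beat, so it is unaccented.

Unaccented neighbor tone.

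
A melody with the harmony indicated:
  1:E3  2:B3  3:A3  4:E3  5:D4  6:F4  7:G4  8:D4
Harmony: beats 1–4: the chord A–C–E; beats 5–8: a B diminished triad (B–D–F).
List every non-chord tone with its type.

The harmony at that moment is A minor triad (A, C, E); B3 is not a chord tone.
It is approached by leap up from E3 and left by step down to A3.
Leap in, step out — an appoggiatura.
The harmony at that moment is B diminished triad (B, D, F); G4 is not a chord tone.
It is approached by step up from F4 and left by leap down to D4.
Step in, leap out — an escape tone.

B3 (beat 2) — appoggiatura; G4 (beat 7) — escape tone.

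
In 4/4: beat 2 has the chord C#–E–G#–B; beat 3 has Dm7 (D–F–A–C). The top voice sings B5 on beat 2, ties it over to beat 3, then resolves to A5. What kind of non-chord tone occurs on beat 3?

The harmony at that moment is D minor seventh chord (D, F, A, C); B5 is not a chord tone.
It is held over (the same pitch as the preceding B5) and left by step down to A5.
Held over from the previous chord and resolving down by step — a suspension.

Suspension.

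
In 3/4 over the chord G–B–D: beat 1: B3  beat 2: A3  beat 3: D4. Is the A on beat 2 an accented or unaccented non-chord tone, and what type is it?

The harmony at that moment is G major triad (G, B, D); A3 is not a chord tone.
It is approached by step down from B3 and left by leap up to D4.
Step in, leap out — an escape tone.
It falls on a weak beat, so it is unaccented.

Unaccented escape tone.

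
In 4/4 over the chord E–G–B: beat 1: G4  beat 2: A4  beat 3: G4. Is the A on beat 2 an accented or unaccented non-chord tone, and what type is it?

Unaccented neighbor tone.

The harmony at that moment is E minor triad (E, G, B); A4 is not a chord tone.
It is approached by step up from G4 and left by step down to G4.
Step away and step back to the same note — a neighbor tone (upper neighbor).
It falls on a weak beat, so it is unaccented.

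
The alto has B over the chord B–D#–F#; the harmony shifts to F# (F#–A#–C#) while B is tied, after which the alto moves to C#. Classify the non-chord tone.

The harmony at that moment is F# major triad (F#, A#, C#); B is not a chord tone.
It is held over (the same pitch as the preceding B) and left by step up to C#.
Held over from the previous chord and resolving up by step — a retardation.

B is a retardation.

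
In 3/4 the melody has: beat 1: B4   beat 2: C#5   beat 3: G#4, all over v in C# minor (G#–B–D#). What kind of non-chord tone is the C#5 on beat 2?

Escape tone.

The harmony at that moment is G# minor triad (G#, B, D#); C#5 is not a chord tone.
It is approached by step up from B4 and left by leap down to G#4.
Step in, leap out, on a weak beat — an escape tone.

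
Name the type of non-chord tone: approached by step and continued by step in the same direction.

Approach: by step. Departure: by step, continuing in the same direction.
Stepwise on both sides with no change of direction means the note fills in the space between two different chord tones — a passing tone. (Had it turned back to its starting note it would be a neighbor tone instead.)

Passing tone.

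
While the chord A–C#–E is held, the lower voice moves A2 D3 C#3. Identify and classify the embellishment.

D3 is an appoggiatura.

The harmony at that moment is A major triad (A, C#, E); D3 is not a chord tone.
It is approached by leap up from A2 and left by step down to C#3.
Leap in, step out — an appoggiatura.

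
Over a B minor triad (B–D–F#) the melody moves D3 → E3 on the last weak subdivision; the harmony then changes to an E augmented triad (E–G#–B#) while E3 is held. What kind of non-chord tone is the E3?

The harmony at that moment is B minor triad (B, D, F#); E3 is not a chord tone.
It is approached by step up from D3 and then sustained as the same pitch into the next harmony.
Arriving early and becoming a chord tone when the harmony changes — an anticipation.

E3 is an anticipation.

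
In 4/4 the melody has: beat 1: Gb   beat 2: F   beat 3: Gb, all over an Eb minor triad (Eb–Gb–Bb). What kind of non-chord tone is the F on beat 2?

Lower neighbor tone.

The harmony at that moment is Eb minor triad (Eb, Gb, Bb); F is not a chord tone.
It is approached by step down from Gb and left by step up to Gb.
Step away and step back to the same note — a neighbor tone (lower neighbor).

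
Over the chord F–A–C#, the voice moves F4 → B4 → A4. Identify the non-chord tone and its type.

The harmony at that moment is F augmented triad (F, A, C#); B4 is not a chord tone.
It is approached by leap up from F4 and left by step down to A4.
Leap in, step out — an appoggiatura.

B4 is an appoggiatura.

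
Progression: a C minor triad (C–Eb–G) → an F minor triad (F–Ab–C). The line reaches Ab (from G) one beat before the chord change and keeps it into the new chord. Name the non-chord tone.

Ab is an anticipation.

The harmony at that moment is C minor triad (C, Eb, G); Ab is not a chord tone.
It is approached by step up from G and then sustained as the same pitch into the next harmony.
Arriving early and becoming a chord tone when the harmony changes — an anticipation.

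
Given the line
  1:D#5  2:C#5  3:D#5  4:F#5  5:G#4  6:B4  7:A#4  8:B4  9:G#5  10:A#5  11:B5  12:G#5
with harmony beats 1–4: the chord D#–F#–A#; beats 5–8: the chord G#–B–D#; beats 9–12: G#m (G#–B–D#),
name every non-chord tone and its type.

C#5 (beat 2) — neighbor tone; A#4 (beat 7) — neighbor tone; A#5 (beat 10) — passing tone.

The harmony at that moment is D# minor triad (D#, F#, A#); C#5 is not a chord tone.
It is approached by step down from D#5 and left by step up to D#5.
Step away and step back to the same note — a neighbor tone (lower neighbor).
The harmony at that moment is G# minor triad (G#, B, D#); A#4 is not a chord tone.
It is approached by step down from B4 and left by step up to B4.
Step away and step back to the same note — a neighbor tone (lower neighbor).
The harmony at that moment is G# minor triad (G#, B, D#); A#5 is not a chord tone.
It is approached by step up from G#5 and left by step up to B5.
Step in, step out in the same direction — a passing tone.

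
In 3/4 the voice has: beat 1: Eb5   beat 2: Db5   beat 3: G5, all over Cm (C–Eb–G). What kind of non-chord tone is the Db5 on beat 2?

Escape tone.

The harmony at that moment is C minor triad (C, Eb, G); Db5 is not a chord tone.
It is approached by step down from Eb5 and left by leap up to G5.
Step in, leap out, on a weak beat — an escape tone.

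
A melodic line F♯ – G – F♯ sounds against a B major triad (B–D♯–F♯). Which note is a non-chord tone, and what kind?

G is a neighbor tone.

The harmony at that moment is B major triad (B, D♯, F♯); G is not a chord tone.
It is approached by step up from F♯ and left by step down to F♯.
Step away and step back to the same note — a neighbor tone (upper neighbor).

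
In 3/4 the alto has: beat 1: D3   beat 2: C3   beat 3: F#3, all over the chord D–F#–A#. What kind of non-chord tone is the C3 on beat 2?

The harmony at that moment is D augmented triad (D, F#, A#); C3 is not a chord tone.
It is approached by step down from D3 and left by leap up to F#3.
Step in, leap out, on a weak beat — an escape tone.

Escape tone.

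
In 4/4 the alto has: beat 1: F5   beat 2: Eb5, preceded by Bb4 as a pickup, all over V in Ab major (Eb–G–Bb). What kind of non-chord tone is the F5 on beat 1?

Appoggiatura.

The harmony at that moment is Eb major triad (Eb, G, Bb); F5 is not a chord tone.
It is approached by leap up from Bb4 and left by step down to Eb5.
Leap in, step out, metrically accented — an appoggiatura.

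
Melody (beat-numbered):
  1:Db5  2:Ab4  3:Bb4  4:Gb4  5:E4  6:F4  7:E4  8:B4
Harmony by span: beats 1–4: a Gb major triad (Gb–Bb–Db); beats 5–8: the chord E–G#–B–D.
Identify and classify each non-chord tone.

Ab4 (beat 2) — appoggiatura; F4 (beat 6) — neighbor tone.

The harmony at that moment is Gb major triad (Gb, Bb, Db); Ab4 is not a chord tone.
It is approached by leap down from Db5 and left by step up to Bb4.
Leap in, step out — an appoggiatura.
The harmony at that moment is E dominant seventh chord (E, G#, B, D); F4 is not a chord tone.
It is approached by step up from E4 and left by step down to E4.
Step away and step back to the same note — a neighbor tone (upper neighbor).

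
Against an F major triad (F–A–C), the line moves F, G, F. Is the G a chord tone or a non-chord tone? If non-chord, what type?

Non-chord tone — a neighbor tone.

The harmony at that moment is F major triad (F, A, C); G is not a chord tone.
It is approached by step up from F and left by step down to F.
Step away and step back to the same note — a neighbor tone (upper neighbor).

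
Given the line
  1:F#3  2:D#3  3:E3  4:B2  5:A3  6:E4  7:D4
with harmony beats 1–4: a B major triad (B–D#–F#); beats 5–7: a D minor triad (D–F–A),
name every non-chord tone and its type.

The harmony at that moment is B major triad (B, D#, F#); E3 is not a chord tone.
It is approached by step up from D#3 and left by leap down to B2.
Step in, leap out — an escape tone.
The harmony at that moment is D minor triad (D, F, A); E4 is not a chord tone.
It is approached by leap up from A3 and left by step down to D4.
Leap in, step out — an appoggiatura.

E3 (beat 3) — escape tone; E4 (beat 6) — appoggiatura.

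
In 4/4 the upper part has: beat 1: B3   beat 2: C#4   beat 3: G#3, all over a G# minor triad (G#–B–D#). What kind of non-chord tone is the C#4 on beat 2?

Escape tone.

The harmony at that moment is G# minor triad (G#, B, D#); C#4 is not a chord tone.
It is approached by step up from B3 and left by leap down to G#3.
Step in, leap out, on a weak beat — an escape tone.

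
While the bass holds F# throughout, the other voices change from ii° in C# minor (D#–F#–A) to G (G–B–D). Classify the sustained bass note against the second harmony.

Pedal tone (pedal point).

The harmony at that moment is G major triad (G, B, D); F# is not a chord tone.
It is held over (the same pitch as the preceding F#) and then sustained as the same pitch into the next harmony.
Sustained through a change of harmony — a pedal tone.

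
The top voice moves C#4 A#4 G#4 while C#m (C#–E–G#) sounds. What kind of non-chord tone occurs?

The harmony at that moment is C# minor triad (C#, E, G#); A#4 is not a chord tone.
It is approached by leap up from C#4 and left by step down to G#4.
Leap in, step out — an appoggiatura.

A#4 is an appoggiatura.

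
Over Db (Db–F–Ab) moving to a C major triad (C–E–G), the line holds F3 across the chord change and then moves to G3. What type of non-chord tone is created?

The harmony at that moment is C major triad (C, E, G); F3 is not a chord tone.
It is held over (the same pitch as the preceding F3) and left by step up to G3.
Held over from the previous chord and resolving up by step — a retardation.

F3 is a retardation.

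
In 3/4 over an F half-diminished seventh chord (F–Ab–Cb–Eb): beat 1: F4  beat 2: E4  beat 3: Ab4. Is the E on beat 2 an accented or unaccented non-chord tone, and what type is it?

The harmony at that moment is F half-diminished seventh chord (F, Ab, Cb, Eb); E4 is not a chord tone.
It is approached by step down from F4 and left by leap up to Ab4.
Step in, leap out — an escape tone.
It falls on a weak beat, so it is unaccented.

Unaccented escape tone.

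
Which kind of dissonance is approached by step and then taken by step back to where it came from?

Approach: by step. Departure: by step in the opposite direction, back to the starting pitch.
Stepwise on both sides but reversing to return to the same chord tone — a neighbor tone. (Had it continued onward in the same direction it would be a passing tone instead.)

Neighbor tone.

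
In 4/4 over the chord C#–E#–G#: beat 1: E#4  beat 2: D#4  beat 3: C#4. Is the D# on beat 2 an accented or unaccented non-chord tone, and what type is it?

Unaccented passing tone.

The harmony at that moment is C# major triad (C#, E#, G#); D#4 is not a chord tone.
It is approached by step down from E#4 and left by step down to C#4.
Step in, step out in the same direction — a passing tone.
It falls on a weak beat, so it is unaccented.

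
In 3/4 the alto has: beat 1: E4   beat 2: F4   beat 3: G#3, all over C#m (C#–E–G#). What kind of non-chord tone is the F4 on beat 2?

Escape tone.

The harmony at that moment is C# minor triad (C#, E, G#); F4 is not a chord tone.
It is approached by step up from E4 and left by leap down to G#3.
Step in, leap out, on a weak beat — an escape tone.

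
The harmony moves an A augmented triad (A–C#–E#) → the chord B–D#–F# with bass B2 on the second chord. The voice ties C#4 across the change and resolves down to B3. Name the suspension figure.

9–8 suspension.

At the second chord the bass is B2. The suspended C#4 lies a ninth above the bass; after resolving down by step to B3, the interval above the bass becomes an octave.
Suspension figures are named by those two intervals: 9–8.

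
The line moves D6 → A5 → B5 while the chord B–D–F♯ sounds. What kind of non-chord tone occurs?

A5 is an appoggiatura.

The harmony at that moment is B minor triad (B, D, F♯); A5 is not a chord tone.
It is approached by leap down from D6 and left by step up to B5.
Leap in, step out — an appoggiatura.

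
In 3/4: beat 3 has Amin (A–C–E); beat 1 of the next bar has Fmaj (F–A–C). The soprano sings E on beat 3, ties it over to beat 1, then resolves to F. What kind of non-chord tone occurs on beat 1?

The harmony at that moment is F major triad (F, A, C); E is not a chord tone.
It is held over (the same pitch as the preceding E) and left by step up to F.
Held over from the previous chord and resolving up by step — a retardation.

Retardation.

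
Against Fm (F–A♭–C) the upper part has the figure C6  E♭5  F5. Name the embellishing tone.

The harmony at that moment is F minor triad (F, A♭, C); E♭5 is not a chord tone.
It is approached by leap down from C6 and left by step up to F5.
Leap in, step out — an appoggiatura.

E♭5 is an appoggiatura.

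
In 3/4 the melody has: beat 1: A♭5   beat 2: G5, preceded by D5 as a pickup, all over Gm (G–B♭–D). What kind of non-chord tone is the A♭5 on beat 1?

Appoggiatura.

The harmony at that moment is G minor triad (G, B♭, D); A♭5 is not a chord tone.
It is approached by leap up from D5 and left by step down to G5.
Leap in, step out, metrically accented — an appoggiatura.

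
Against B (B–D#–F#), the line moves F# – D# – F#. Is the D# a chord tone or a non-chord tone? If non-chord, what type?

B major triad contains B, D#, F#; D# is the third, so it is a chord tone.

Chord tone (the third of B major triad).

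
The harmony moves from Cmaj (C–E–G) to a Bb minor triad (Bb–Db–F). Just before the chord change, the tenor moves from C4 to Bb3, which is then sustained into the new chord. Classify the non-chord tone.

The harmony at that moment is C major triad (C, E, G); Bb3 is not a chord tone.
It is approached by step down from C4 and then sustained as the same pitch into the next harmony.
Arriving early and becoming a chord tone when the harmony changes — an anticipation.

Bb3 is an anticipation.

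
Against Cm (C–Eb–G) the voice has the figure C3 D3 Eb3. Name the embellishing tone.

The harmony at that moment is C minor triad (C, Eb, G); D3 is not a chord tone.
It is approached by step up from C3 and left by step up to Eb3.
Step in, step out in the same direction — a passing tone.

D3 is a passing tone.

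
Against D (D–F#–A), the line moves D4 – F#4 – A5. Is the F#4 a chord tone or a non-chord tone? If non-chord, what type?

D major triad contains D, F#, A; F# is the third, so it is a chord tone.

Chord tone (the third of D major triad).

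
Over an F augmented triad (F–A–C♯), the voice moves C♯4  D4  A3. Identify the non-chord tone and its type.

D4 is an escape tone.

The harmony at that moment is F augmented triad (F, A, C♯); D4 is not a chord tone.
It is approached by step up from C♯4 and left by leap down to A3.
Step in, leap out — an escape tone.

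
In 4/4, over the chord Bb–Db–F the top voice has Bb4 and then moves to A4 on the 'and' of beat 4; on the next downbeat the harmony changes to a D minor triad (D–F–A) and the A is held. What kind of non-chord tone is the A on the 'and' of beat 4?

The harmony at that moment is Bb minor triad (Bb, Db, F); A4 is not a chord tone.
It is approached by step down from Bb4 and then sustained as the same pitch into the next harmony.
Arriving early and becoming a chord tone when the harmony changes — an anticipation.

Anticipation.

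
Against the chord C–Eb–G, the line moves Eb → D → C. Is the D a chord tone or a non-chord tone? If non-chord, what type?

The harmony at that moment is C minor triad (C, Eb, G); D is not a chord tone.
It is approached by step down from Eb and left by step down to C.
Step in, step out in the same direction — a passing tone.

Non-chord tone — a passing tone.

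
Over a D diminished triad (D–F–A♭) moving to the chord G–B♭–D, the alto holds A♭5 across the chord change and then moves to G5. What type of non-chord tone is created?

A♭5 is a suspension.

The harmony at that moment is G minor triad (G, B♭, D); A♭5 is not a chord tone.
It is held over (the same pitch as the preceding A♭5) and left by step down to G5.
Held over from the previous chord and resolving down by step — a suspension.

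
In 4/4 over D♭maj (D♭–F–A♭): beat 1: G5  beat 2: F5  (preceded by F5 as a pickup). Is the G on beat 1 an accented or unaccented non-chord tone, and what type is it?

The harmony at that moment is D♭ major triad (D♭, F, A♭); G5 is not a chord tone.
It is approached by step up from F5 and left by step down to F5.
Step away and step back to the same note — a neighbor tone (upper neighbor).
It falls on the downbeat, so it is accented.

Accented neighbor tone.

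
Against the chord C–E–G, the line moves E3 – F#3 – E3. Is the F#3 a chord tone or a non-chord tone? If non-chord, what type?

Non-chord tone — a neighbor tone.

The harmony at that moment is C major triad (C, E, G); F#3 is not a chord tone.
It is approached by step up from E3 and left by step down to E3.
Step away and step back to the same note — a neighbor tone (upper neighbor).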